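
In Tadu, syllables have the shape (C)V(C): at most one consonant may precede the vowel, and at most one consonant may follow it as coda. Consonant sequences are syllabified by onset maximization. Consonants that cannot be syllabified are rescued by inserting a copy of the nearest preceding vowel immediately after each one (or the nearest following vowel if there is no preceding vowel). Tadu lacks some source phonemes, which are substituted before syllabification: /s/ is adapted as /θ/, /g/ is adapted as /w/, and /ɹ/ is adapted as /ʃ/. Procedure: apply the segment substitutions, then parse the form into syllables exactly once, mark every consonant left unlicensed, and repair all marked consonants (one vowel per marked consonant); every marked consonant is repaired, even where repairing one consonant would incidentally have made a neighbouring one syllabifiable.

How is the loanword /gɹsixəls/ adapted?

wiʃiθixəlθə

Substitution: /g/ → /w/, /ɹ/ → /ʃ/, /s/ → /θ/, giving /wʃθixəlθ/.
Syllabifying with onset maximization leaves /w/, /ʃ/, /θ/ stranded (at most one coda consonant is licensed; onsets are limited to one consonant).
Inserting the epenthetic vowel yields /w/ → /wi/, /ʃ/ → /ʃi/, /θ/ → /θə/.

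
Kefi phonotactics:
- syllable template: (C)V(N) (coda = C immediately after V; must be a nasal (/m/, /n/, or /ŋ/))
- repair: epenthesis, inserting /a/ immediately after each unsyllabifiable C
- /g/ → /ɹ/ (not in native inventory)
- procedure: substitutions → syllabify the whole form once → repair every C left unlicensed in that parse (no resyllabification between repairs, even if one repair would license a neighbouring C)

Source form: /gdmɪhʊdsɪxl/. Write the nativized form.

ɹadamɪhʊdasɪxala

Substitution: /g/ → /ɹ/, giving /ɹdmɪhʊdsɪxl/.
Syllabifying with onset maximization leaves /ɹ/, /d/, /d/, /x/, /l/ stranded (only a nasal (/m/, /n/, or /ŋ/) is licensed in coda position; onsets are limited to one consonant).
Inserting the epenthetic vowel yields /ɹ/ → /ɹa/, /d/ → /da/, /d/ → /da/, /x/ → /xa/, /l/ → /la/.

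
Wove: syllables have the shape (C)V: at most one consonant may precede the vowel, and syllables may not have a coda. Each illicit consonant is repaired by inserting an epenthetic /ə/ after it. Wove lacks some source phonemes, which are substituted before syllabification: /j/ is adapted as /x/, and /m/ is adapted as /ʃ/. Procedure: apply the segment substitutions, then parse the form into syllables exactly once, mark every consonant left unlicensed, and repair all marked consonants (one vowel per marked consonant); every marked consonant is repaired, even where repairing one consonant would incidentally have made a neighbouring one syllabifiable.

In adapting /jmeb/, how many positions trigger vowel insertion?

2

After substitution the input is /xʃeb/.
The unsyllabifiable consonants are /x/, /b/; each receives one epenthetic vowel.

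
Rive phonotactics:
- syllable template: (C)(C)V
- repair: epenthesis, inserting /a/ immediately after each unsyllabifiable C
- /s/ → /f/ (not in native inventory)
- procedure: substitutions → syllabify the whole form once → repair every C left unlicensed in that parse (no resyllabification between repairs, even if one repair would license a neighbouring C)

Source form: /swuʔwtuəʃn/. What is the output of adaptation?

Substitution: /s/ → /f/, giving /fwuʔwtuəʃn/.
Syllabifying with onset maximization leaves /ʔ/, /ʃ/, /n/ stranded (no codas are permitted; onsets may contain at most 2 consonants).
Epenthesis after each stranded consonant: /ʔ/ → /ʔa/, /ʃ/ → /ʃa/, /n/ → /na/.

fwuʔawtuəʃana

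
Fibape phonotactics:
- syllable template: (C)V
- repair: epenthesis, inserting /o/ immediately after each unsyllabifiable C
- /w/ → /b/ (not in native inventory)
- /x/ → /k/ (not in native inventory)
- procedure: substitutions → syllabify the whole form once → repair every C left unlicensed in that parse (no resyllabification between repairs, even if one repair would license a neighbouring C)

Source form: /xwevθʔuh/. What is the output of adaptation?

Substitution: /x/ → /k/, /w/ → /b/, giving /kbevθʔuh/.
Under (C)V, the unsyllabifiable consonants are /k/, /v/, /θ/, /h/ (no codas are permitted; onsets are limited to one consonant).
Epenthesis after each stranded consonant: /k/ → /ko/, /v/ → /vo/, /θ/ → /θo/, /h/ → /ho/.

kobevoθoʔuho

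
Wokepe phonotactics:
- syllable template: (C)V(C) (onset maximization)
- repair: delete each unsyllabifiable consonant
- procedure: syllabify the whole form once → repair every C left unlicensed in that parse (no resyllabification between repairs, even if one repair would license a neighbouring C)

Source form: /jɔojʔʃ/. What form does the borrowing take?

Syllabifying with onset maximization leaves /ʔ/, /ʃ/ stranded (at most one coda consonant is licensed; onsets are limited to one consonant).
Each unlicensed consonant is deleted: /ʔ/, /ʃ/.

jɔoj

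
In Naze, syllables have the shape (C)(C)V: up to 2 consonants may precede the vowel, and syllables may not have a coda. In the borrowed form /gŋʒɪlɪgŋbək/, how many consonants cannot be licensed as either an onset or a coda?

Syllabifying with onset maximization leaves /g/, /g/, /k/ stranded (no codas are permitted; onsets may contain at most 2 consonants).

3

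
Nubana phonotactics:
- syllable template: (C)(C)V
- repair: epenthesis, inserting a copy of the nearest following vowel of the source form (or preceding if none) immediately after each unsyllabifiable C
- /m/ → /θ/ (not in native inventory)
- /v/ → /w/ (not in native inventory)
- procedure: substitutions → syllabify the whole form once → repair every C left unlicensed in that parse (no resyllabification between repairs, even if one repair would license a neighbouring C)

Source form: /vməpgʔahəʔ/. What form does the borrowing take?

wθəpagʔahəʔə

Substitution: /v/ → /w/, /m/ → /θ/, giving /wθəpgʔahəʔ/.
Syllabifying with onset maximization leaves /p/, /ʔ/ stranded (no codas are permitted; onsets may contain at most 2 consonants).
Inserting the epenthetic vowel yields /p/ → /pa/, /ʔ/ → /ʔə/.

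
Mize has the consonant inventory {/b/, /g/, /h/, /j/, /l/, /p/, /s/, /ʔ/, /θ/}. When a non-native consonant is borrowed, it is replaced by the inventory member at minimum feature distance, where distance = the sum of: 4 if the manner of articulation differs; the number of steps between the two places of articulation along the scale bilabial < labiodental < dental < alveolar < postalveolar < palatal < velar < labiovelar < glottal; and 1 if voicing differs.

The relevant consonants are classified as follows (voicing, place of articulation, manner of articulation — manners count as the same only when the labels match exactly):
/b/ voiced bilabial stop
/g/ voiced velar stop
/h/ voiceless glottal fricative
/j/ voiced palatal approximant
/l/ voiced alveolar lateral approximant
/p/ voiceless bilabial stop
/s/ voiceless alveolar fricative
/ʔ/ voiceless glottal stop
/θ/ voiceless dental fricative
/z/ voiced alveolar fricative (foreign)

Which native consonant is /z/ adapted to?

/s/ is closest: same manner (fricative), place distance 0 (alveolar→alveolar), voicing differs (+1); total 1. Next closest is /θ/ at distance 2.

s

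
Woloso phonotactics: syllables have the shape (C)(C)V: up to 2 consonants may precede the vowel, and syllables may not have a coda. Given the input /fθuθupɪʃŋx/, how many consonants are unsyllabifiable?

Syllabifying with onset maximization leaves /ʃ/, /ŋ/, /x/ stranded (no codas are permitted; onsets may contain at most 2 consonants).

3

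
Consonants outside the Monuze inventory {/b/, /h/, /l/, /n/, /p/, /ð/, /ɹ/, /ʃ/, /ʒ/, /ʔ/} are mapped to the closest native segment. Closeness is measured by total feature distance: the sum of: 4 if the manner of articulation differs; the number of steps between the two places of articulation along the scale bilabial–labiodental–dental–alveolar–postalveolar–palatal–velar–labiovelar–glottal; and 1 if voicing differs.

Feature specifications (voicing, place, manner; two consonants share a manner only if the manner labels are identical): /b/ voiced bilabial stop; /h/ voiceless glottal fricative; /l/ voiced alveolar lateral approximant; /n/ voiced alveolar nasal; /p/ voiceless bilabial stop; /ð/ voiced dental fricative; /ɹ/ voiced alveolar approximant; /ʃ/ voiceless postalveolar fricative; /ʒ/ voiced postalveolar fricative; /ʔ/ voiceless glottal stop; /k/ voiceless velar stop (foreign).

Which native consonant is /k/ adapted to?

/ʔ/ is closest: same manner (stop), place distance 2 (velar→glottal), same voicing; total 2. Next closest is /h/ at distance 6.

ʔ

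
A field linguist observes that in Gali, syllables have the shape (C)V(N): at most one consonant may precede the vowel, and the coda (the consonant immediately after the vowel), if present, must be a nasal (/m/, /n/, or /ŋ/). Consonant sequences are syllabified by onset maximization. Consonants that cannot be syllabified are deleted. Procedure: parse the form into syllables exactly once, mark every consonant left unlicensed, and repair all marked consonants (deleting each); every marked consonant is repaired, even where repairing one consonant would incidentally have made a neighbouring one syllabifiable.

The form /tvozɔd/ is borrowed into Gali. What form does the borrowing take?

Syllabifying with onset maximization leaves /t/, /d/ stranded (only a nasal (/m/, /n/, or /ŋ/) is licensed in coda position; onsets are limited to one consonant).
Each unlicensed consonant is deleted: /t/, /d/.

vozɔ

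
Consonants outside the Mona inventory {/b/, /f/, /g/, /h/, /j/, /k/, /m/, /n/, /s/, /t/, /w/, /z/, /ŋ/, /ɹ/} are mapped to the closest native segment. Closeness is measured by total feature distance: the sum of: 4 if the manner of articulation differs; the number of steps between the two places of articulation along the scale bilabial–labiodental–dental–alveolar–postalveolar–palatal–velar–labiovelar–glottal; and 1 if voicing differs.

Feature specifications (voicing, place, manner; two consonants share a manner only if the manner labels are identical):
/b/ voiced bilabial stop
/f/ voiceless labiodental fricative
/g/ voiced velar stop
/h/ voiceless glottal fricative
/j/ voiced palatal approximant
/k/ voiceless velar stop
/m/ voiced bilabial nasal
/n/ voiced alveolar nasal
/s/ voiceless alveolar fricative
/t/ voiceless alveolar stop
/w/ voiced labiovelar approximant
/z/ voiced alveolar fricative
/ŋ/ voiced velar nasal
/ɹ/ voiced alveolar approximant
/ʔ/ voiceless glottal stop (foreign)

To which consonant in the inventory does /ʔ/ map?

k

/k/ is closest: same manner (stop), place distance 2 (glottal→velar), same voicing; total 2. Next closest is /g/ at distance 3.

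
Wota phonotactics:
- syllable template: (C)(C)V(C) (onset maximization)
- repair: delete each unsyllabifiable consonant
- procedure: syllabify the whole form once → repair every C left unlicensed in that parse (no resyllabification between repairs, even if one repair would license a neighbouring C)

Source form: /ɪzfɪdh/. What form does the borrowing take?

Syllabifying with onset maximization leaves /h/ stranded (at most one coda consonant is licensed; onsets may contain at most 2 consonants).
Each unlicensed consonant is deleted: /h/.

ɪzfɪd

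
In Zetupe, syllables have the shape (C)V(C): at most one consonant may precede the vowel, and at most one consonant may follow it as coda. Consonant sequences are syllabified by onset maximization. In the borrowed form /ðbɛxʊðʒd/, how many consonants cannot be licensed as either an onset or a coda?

Syllabifying with onset maximization leaves /ð/, /ʒ/, /d/ stranded (at most one coda consonant is licensed; onsets are limited to one consonant).

3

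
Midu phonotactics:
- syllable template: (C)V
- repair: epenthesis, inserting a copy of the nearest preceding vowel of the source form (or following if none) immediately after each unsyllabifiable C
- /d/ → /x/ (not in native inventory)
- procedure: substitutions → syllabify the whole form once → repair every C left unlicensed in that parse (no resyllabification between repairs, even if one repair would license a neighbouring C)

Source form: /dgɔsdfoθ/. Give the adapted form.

Substitution: /d/ → /x/, giving /xgɔsxfoθ/.
Syllabifying with onset maximization leaves /x/, /s/, /x/, /θ/ stranded (no codas are permitted; onsets are limited to one consonant).
Inserting the epenthetic vowel yields /x/ → /xɔ/, /s/ → /sɔ/, /x/ → /xɔ/, /θ/ → /θo/.

xɔgɔsɔxɔfoθo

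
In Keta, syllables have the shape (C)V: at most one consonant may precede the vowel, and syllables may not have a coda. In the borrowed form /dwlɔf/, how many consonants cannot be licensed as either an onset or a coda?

3

Under (C)V, the unsyllabifiable consonants are /d/, /w/, /f/ (no codas are permitted; onsets are limited to one consonant).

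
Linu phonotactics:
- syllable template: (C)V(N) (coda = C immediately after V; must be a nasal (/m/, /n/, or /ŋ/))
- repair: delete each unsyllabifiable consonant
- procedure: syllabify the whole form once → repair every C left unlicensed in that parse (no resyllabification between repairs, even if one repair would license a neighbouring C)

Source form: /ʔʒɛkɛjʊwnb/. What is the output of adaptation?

ʒɛkɛjʊ

Under (C)V(N), the unsyllabifiable consonants are /ʔ/, /w/, /n/, /b/ (only a nasal (/m/, /n/, or /ŋ/) is licensed in coda position; onsets are limited to one consonant).
Each unlicensed consonant is deleted: /ʔ/, /w/, /n/, /b/.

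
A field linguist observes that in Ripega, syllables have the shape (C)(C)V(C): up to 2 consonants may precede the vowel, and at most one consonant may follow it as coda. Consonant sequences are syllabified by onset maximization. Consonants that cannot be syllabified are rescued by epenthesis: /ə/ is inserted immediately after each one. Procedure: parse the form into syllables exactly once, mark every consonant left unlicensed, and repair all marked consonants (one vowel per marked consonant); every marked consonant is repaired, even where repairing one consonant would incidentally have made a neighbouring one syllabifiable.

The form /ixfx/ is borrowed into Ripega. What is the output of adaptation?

ixfəxə

Under (C)(C)V(C), the unsyllabifiable consonants are /f/, /x/ (at most one coda consonant is licensed; onsets may contain at most 2 consonants).
Each unlicensed consonant becomes the onset of a new syllable: /f/ → /fə/, /x/ → /xə/.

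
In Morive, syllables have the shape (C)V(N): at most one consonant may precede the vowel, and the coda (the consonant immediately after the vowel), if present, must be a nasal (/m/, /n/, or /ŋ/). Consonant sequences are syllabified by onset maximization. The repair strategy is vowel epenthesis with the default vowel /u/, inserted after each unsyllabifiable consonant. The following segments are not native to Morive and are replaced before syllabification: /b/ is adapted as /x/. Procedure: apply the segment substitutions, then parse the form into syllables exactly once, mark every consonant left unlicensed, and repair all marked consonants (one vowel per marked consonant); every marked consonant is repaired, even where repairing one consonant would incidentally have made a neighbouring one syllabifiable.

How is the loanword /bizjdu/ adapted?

Substitution: /b/ → /x/, giving /xizjdu/.
The consonants /z/, /j/ cannot be parsed into a legal (C)V(N) syllable (only a nasal (/m/, /n/, or /ŋ/) is licensed in coda position; onsets are limited to one consonant).
Epenthesis after each stranded consonant: /z/ → /zu/, /j/ → /ju/.

xizujudu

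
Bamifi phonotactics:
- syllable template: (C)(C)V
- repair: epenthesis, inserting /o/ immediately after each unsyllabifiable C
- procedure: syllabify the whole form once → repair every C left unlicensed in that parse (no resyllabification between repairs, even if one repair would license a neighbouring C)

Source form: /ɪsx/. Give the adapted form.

The consonants /s/, /x/ cannot be parsed into a legal (C)(C)V syllable (no codas are permitted; onsets may contain at most 2 consonants).
Each unlicensed consonant becomes the onset of a new syllable: /s/ → /so/, /x/ → /xo/.

ɪsoxo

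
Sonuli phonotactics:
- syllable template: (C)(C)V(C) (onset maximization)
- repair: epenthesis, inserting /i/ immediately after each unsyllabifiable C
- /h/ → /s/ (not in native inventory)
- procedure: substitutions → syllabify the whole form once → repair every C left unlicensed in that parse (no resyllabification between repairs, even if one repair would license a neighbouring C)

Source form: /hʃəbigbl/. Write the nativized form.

Substitution: /h/ → /s/, giving /sʃəbigbl/.
Syllabifying with onset maximization leaves /b/, /l/ stranded (at most one coda consonant is licensed; onsets may contain at most 2 consonants).
Inserting the epenthetic vowel yields /b/ → /bi/, /l/ → /li/.

sʃəbigbili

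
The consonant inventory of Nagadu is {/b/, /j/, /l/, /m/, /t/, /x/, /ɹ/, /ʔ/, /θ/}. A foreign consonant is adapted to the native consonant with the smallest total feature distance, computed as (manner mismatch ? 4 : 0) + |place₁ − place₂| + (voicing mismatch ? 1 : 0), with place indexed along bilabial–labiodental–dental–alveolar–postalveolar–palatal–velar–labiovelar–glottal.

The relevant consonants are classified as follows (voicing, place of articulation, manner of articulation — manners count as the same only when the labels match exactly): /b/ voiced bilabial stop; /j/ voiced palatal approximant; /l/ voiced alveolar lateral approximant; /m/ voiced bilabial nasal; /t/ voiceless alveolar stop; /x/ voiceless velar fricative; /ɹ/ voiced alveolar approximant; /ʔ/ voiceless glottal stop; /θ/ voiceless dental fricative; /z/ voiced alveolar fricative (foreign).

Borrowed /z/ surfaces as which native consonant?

/θ/ is closest: same manner (fricative), place distance 1 (alveolar→dental), voicing differs (+1); total 2. Next closest is /l/ at distance 4.

θ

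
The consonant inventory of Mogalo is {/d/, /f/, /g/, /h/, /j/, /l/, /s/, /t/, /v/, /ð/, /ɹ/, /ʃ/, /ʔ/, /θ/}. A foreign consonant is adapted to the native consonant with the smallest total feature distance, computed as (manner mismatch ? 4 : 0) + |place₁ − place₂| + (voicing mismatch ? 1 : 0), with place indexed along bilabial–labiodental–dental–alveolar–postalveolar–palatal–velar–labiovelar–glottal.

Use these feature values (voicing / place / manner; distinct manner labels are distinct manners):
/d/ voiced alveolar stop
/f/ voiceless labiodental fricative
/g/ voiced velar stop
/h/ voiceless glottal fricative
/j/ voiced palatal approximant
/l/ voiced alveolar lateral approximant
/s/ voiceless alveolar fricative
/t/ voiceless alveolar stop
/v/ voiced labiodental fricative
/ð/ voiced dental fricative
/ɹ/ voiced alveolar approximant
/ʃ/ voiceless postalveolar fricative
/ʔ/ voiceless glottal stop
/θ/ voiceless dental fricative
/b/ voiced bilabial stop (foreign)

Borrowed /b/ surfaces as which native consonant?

/d/ is closest: same manner (stop), place distance 3 (bilabial→alveolar), same voicing; total 3. Next closest is /t/ at distance 4.

d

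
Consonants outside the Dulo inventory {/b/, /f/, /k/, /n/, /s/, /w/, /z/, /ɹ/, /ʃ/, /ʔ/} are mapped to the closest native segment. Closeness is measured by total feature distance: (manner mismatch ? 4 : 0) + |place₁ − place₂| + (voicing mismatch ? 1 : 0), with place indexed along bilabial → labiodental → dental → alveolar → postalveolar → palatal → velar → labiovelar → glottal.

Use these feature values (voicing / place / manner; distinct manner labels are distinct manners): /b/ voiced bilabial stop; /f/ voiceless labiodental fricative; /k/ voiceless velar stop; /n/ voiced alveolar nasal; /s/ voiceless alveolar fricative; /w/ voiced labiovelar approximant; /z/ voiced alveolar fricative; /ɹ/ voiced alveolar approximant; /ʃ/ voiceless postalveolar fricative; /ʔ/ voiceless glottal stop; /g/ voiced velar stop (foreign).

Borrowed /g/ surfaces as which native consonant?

/k/ is closest: same manner (stop), place distance 0 (velar→velar), voicing differs (+1); total 1. Next closest is /ʔ/ at distance 3.

k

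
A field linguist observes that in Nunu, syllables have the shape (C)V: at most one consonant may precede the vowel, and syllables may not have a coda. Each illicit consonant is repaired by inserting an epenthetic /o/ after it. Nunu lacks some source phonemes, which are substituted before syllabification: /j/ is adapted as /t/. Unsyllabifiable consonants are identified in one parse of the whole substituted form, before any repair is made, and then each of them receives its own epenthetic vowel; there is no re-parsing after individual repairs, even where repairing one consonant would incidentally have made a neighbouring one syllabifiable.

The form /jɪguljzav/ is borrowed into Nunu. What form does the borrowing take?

tɪgulotozavo

Substitution: /j/ → /t/, giving /tɪgultzav/.
Syllabifying with onset maximization leaves /l/, /t/, /v/ stranded (no codas are permitted; onsets are limited to one consonant).
Each unlicensed consonant becomes the onset of a new syllable: /l/ → /lo/, /t/ → /to/, /v/ → /vo/.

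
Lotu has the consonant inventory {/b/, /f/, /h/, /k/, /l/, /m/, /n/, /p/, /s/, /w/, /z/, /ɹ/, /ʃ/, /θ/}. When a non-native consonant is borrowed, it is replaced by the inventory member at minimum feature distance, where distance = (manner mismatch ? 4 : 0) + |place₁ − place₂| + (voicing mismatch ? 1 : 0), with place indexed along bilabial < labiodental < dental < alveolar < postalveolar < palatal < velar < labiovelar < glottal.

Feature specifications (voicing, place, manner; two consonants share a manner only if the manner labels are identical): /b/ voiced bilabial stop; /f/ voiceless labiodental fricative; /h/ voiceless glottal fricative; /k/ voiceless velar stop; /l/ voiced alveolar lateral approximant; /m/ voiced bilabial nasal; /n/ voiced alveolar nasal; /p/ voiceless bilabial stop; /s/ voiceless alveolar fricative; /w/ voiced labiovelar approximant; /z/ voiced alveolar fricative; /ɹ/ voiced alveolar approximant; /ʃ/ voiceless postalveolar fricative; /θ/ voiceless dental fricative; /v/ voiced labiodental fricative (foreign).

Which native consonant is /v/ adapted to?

f

/f/ is closest: same manner (fricative), place distance 0 (labiodental→labiodental), voicing differs (+1); total 1. Next closest is /z/ at distance 2.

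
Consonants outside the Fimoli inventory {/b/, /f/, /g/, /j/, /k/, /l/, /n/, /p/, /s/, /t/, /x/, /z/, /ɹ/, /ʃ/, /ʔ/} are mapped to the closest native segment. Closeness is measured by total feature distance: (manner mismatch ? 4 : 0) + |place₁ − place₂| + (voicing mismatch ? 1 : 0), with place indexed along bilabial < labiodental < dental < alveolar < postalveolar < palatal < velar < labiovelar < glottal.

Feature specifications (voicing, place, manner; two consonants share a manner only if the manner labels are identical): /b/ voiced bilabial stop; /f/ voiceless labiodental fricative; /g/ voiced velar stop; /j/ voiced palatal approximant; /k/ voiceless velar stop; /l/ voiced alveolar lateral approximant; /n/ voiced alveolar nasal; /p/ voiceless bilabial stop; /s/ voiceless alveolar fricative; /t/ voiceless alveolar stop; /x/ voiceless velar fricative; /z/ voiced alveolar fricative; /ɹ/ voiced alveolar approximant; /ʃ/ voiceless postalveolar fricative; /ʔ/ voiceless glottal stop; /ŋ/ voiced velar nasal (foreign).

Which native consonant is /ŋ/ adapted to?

n

/n/ is closest: same manner (nasal), place distance 3 (velar→alveolar), same voicing; total 3. Next closest is /g/ at distance 4.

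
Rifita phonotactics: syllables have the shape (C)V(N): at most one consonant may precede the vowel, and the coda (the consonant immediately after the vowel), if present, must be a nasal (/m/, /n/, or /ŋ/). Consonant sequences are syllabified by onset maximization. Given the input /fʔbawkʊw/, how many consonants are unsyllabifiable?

Under (C)V(N), the unsyllabifiable consonants are /f/, /ʔ/, /w/, /w/ (only a nasal (/m/, /n/, or /ŋ/) is licensed in coda position; onsets are limited to one consonant).

4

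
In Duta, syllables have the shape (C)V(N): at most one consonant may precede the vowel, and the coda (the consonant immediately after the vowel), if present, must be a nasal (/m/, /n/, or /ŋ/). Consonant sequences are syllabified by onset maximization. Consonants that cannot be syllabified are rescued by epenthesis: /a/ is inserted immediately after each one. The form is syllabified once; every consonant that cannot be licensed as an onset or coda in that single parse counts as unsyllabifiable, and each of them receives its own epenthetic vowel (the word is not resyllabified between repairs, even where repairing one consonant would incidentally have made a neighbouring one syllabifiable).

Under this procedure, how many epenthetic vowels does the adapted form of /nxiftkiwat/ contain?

4

The unsyllabifiable consonants are /n/, /f/, /t/, /t/; each receives one epenthetic vowel.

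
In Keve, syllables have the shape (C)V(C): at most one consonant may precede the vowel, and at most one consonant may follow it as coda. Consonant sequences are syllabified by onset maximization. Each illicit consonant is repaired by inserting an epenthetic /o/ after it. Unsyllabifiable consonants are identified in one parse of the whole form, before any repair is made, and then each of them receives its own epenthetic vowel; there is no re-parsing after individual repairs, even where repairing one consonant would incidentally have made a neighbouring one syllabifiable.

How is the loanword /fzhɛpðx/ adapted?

fozohɛpðoxo

Under (C)V(C), the unsyllabifiable consonants are /f/, /z/, /ð/, /x/ (at most one coda consonant is licensed; onsets are limited to one consonant).
Epenthesis after each stranded consonant: /f/ → /fo/, /z/ → /zo/, /ð/ → /ðo/, /x/ → /xo/.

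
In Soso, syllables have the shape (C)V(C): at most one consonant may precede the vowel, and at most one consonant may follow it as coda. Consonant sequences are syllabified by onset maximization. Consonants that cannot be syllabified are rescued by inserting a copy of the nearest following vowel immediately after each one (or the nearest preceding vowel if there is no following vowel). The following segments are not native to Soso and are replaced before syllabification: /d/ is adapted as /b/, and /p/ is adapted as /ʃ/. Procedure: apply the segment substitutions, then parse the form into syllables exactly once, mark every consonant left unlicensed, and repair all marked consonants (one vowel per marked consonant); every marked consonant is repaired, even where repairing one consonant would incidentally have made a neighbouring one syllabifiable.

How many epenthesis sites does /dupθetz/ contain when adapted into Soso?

1

After substitution the input is /buʃθetz/.
The unsyllabifiable consonants are /z/; each receives one epenthetic vowel.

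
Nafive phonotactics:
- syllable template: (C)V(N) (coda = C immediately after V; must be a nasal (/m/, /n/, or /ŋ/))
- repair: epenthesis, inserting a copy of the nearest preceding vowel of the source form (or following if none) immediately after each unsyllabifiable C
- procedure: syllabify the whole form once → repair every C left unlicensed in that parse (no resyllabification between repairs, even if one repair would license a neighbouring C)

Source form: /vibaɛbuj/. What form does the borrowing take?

The consonants /j/ cannot be parsed into a legal (C)V(N) syllable (only a nasal (/m/, /n/, or /ŋ/) is licensed in coda position; onsets are limited to one consonant).
Epenthesis after each stranded consonant: /j/ → /ju/.

vibaɛbuju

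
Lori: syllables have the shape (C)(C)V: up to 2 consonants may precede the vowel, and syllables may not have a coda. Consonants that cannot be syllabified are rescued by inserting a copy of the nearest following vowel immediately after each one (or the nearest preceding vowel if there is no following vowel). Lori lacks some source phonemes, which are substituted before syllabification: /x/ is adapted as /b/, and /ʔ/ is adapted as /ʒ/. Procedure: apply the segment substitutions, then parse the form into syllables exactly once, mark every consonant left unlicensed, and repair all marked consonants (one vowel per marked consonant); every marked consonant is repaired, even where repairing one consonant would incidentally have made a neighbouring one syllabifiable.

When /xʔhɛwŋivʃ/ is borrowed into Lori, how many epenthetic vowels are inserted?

After substitution the input is /bʒhɛwŋivʃ/.
The unsyllabifiable consonants are /b/, /v/, /ʃ/; each receives one epenthetic vowel.

3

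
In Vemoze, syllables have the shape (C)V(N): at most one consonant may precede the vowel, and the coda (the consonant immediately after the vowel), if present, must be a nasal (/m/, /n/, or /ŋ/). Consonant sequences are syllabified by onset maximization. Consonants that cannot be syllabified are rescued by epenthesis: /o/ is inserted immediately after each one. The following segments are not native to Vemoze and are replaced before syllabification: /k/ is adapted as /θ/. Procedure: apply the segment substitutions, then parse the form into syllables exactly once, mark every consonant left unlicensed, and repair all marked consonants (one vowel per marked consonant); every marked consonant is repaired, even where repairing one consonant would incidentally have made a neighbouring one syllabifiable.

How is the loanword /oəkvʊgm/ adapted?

Substitution: /k/ → /θ/, giving /oəθvʊgm/.
The consonants /θ/, /g/, /m/ cannot be parsed into a legal (C)V(N) syllable (only a nasal (/m/, /n/, or /ŋ/) is licensed in coda position; onsets are limited to one consonant).
Inserting the epenthetic vowel yields /θ/ → /θo/, /g/ → /go/, /m/ → /mo/.

oəθovʊgomo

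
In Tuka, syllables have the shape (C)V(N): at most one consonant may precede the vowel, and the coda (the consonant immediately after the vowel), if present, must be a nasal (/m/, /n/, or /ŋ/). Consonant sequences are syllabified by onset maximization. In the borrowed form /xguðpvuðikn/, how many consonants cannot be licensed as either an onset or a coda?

5

Under (C)V(N), the unsyllabifiable consonants are /x/, /ð/, /p/, /k/, /n/ (only a nasal (/m/, /n/, or /ŋ/) is licensed in coda position; onsets are limited to one consonant).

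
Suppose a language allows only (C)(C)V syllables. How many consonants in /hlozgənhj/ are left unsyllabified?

3

The consonants /n/, /h/, /j/ cannot be parsed into a legal (C)(C)V syllable (no codas are permitted; onsets may contain at most 2 consonants).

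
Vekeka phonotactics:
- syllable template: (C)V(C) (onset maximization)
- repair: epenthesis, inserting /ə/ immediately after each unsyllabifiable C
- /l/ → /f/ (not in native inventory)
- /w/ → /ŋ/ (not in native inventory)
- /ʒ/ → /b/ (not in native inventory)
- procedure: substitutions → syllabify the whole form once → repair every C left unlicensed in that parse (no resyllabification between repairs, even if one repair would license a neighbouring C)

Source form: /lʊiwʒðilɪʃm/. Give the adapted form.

fʊiŋbəðifɪʃmə

Substitution: /l/ → /f/, /w/ → /ŋ/, /ʒ/ → /b/, giving /fʊiŋbðifɪʃm/.
The consonants /b/, /m/ cannot be parsed into a legal (C)V(C) syllable (at most one coda consonant is licensed; onsets are limited to one consonant).
Epenthesis after each stranded consonant: /b/ → /bə/, /m/ → /mə/.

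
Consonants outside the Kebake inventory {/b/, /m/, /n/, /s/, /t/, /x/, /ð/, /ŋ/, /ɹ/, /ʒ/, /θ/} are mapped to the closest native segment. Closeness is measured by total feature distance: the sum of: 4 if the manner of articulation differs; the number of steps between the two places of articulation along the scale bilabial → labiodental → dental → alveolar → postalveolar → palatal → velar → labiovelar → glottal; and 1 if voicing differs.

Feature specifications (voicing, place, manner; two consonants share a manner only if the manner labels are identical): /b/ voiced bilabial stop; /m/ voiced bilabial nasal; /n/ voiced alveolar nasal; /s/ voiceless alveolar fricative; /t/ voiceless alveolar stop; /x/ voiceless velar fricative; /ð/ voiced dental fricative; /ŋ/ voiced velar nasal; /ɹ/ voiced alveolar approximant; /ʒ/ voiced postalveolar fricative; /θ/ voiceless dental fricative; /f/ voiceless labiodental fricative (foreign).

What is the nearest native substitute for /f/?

θ

/θ/ is closest: same manner (fricative), place distance 1 (labiodental→dental), same voicing; total 1. Next closest is /s/ at distance 2.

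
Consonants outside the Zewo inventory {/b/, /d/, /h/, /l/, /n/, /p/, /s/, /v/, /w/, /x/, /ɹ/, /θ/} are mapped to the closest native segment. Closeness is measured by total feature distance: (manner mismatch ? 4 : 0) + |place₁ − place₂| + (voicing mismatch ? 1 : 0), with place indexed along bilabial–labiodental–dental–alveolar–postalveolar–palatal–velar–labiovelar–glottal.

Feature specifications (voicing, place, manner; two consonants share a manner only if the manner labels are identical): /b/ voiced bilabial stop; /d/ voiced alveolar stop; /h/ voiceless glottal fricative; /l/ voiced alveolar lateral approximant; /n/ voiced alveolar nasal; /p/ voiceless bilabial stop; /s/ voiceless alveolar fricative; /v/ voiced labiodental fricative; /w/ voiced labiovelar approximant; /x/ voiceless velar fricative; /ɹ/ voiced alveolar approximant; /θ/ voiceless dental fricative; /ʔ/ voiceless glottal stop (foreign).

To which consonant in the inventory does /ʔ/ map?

h

/h/ is closest: manner differs (stop→fricative, +4), place distance 0 (glottal→glottal), same voicing; total 4. Next closest is /d/ at distance 6.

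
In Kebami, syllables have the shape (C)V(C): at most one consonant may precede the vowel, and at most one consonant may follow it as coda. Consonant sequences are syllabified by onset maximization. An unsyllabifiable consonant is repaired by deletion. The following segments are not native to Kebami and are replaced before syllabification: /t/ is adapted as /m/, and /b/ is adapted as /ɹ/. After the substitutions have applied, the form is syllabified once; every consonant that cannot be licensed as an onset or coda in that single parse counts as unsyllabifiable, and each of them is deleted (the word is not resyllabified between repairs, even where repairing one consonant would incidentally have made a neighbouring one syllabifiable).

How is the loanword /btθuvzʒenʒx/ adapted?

Substitution: /b/ → /ɹ/, /t/ → /m/, giving /ɹmθuvzʒenʒx/.
Syllabifying with onset maximization leaves /ɹ/, /m/, /z/, /ʒ/, /x/ stranded (at most one coda consonant is licensed; onsets are limited to one consonant).
Deletion applies to /ɹ/, /m/, /z/, /ʒ/, /x/.

θuvʒen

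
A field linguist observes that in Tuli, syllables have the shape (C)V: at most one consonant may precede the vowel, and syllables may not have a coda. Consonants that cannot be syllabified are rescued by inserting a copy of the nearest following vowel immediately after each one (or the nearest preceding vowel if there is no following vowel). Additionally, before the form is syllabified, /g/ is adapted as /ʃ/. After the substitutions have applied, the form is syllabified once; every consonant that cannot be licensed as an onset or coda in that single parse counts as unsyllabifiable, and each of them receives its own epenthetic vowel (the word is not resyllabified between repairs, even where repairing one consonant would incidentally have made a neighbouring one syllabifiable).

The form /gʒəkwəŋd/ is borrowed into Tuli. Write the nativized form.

ʃəʒəkəwəŋədə

Substitution: /g/ → /ʃ/, giving /ʃʒəkwəŋd/.
The consonants /ʃ/, /k/, /ŋ/, /d/ cannot be parsed into a legal (C)V syllable (no codas are permitted; onsets are limited to one consonant).
Epenthesis after each stranded consonant: /ʃ/ → /ʃə/, /k/ → /kə/, /ŋ/ → /ŋə/, /d/ → /də/.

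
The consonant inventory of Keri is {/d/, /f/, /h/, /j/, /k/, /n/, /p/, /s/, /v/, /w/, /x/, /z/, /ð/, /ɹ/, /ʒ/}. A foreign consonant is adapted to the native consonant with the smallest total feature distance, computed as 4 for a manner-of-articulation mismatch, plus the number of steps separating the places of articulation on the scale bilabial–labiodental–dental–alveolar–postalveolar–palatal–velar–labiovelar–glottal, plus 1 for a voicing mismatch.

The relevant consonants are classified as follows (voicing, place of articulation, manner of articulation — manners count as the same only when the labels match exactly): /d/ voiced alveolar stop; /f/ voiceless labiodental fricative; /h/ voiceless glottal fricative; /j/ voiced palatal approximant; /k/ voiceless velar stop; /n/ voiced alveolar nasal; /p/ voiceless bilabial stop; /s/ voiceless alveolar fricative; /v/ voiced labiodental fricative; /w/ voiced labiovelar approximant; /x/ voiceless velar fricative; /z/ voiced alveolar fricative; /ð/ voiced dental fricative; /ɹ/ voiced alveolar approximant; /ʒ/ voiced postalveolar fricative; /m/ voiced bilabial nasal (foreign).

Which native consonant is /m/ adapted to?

n

/n/ is closest: same manner (nasal), place distance 3 (bilabial→alveolar), same voicing; total 3. Next closest is /p/ at distance 5.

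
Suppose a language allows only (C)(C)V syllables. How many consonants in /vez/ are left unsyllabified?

The consonants /z/ cannot be parsed into a legal (C)(C)V syllable (no codas are permitted; onsets may contain at most 2 consonants).

1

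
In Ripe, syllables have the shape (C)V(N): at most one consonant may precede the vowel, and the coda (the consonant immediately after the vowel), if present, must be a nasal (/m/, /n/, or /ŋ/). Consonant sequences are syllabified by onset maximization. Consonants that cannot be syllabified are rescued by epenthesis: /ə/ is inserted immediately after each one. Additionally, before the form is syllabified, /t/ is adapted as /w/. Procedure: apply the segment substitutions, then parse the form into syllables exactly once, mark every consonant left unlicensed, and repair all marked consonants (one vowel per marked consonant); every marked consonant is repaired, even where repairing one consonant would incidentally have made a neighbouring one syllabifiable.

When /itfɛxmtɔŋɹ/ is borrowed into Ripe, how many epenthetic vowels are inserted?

4

After substitution the input is /iwfɛxmwɔŋɹ/.
The unsyllabifiable consonants are /w/, /x/, /m/, /ɹ/; each receives one epenthetic vowel.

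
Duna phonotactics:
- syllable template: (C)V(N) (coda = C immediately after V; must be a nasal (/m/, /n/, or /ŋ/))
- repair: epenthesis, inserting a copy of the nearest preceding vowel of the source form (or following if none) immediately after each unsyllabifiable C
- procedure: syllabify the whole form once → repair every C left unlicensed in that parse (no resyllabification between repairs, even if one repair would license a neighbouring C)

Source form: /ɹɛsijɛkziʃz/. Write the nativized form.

Syllabifying with onset maximization leaves /k/, /ʃ/, /z/ stranded (only a nasal (/m/, /n/, or /ŋ/) is licensed in coda position; onsets are limited to one consonant).
Inserting the epenthetic vowel yields /k/ → /kɛ/, /ʃ/ → /ʃi/, /z/ → /zi/.

ɹɛsijɛkɛziʃizi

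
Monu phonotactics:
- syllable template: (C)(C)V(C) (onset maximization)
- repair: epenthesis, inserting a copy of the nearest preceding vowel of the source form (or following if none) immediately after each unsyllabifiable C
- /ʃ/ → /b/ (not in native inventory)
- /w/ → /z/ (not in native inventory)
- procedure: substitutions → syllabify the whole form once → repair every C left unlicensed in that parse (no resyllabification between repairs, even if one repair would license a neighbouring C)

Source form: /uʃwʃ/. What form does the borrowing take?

ubzubu

Substitution: /ʃ/ → /b/, /w/ → /z/, giving /ubzb/.
Under (C)(C)V(C), the unsyllabifiable consonants are /z/, /b/ (at most one coda consonant is licensed; onsets may contain at most 2 consonants).
Each unlicensed consonant becomes the onset of a new syllable: /z/ → /zu/, /b/ → /bu/.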